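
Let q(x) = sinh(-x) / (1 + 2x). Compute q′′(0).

Multiply the two series term by term and collect like powers.
The coefficient of x^2 in the expansion is 2, so q′′(0) = 2! * (2) = 4.

4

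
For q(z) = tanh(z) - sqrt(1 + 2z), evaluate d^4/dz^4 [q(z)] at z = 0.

Expand each term separately and add.
From the series, [z^4] q = 5/8; multiply by 4! = 24 to get 15.

15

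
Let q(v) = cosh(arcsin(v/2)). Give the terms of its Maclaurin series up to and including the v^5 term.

Let u equal the inner series; expand the outer function in u and truncate.
q(0) = 1
q′(0) = 0
q′′(0) = 1/4
q′′′(0) = 0
q^(4)(0) = 5/16
q^(5)(0) = 0
Then c_k = q^(k)(0)/k! gives each Taylor coefficient.

5*v^4/384 + v^2/8 + 1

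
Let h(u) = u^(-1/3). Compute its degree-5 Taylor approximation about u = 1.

Apply the Taylor formula c_k = f^(k)(a)/k!.
[(u - 1)^0] = 1;  [(u - 1)^1] = -1/3;  [(u - 1)^2] = 2/9;  [(u - 1)^3] = -14/81;  [(u - 1)^4] = 35/243;  [(u - 1)^5] = -91/729.

-91*(u - 1)^5/729 + 35*(u - 1)^4/243 - 14*(u - 1)^3/81 + 2*(u - 1)^2/9 - (u - 1)/3 + 1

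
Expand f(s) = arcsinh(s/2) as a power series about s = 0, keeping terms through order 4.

-s^3/48 + s/2

f(0) = 0
f′(0) = 1/2
f′′(0) = 0
f′′′(0) = -1/8
f^(4)(0) = 0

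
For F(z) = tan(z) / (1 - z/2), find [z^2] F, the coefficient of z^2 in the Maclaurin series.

Expand each factor separately, then convolve coefficients.
F(0) = 0
F′(0) = 1
F′′(0) = 1
Dividing each by k! gives the coefficients c_0, ..., c_2.

1/2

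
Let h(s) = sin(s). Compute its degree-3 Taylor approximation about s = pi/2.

1 - (s - pi/2)^2/2

h(pi/2) = 1
h′(pi/2) = 0
h′′(pi/2) = -1
h′′′(pi/2) = 0
The Taylor polynomial is Σ h^(k)(pi/2)/k! · (s - pi/2)^k.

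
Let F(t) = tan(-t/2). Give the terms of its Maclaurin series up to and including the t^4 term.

-t^3/24 - t/2

[t^0] = 0;  [t^1] = -1/2;  [t^2] = 0;  [t^3] = -1/24;  [t^4] = 0.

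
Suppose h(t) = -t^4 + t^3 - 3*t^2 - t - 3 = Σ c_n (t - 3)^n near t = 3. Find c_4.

-1

h(3) = -87
h′(3) = -100
h′′(3) = -96
h′′′(3) = -66
h^(4)(3) = -24
The Taylor polynomial is Σ h^(k)(3)/k! · (t - 3)^k.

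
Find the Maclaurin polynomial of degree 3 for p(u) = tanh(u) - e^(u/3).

Expand each term separately and add.

-55*u^3/162 - u^2/18 + 2*u/3 - 1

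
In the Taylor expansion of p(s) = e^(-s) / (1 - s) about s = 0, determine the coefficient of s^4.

3/8

Write out both Maclaurin series and multiply, keeping only the needed powers.
[s^0] = 1;  [s^1] = 0;  [s^2] = 1/2;  [s^3] = 1/3;  [s^4] = 3/8.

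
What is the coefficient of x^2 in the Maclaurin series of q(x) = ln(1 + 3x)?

Differentiate repeatedly and evaluate at the center.
q(0) = 0
q′(0) = 3
q′′(0) = -9
Dividing each by k! gives the coefficients c_0, ..., c_2.

-9/2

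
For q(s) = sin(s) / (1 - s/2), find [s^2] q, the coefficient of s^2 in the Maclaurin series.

Expand each factor separately, then convolve coefficients.
[s^0] = 0;  [s^1] = 1;  [s^2] = 1/2.

1/2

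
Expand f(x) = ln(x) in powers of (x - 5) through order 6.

Differentiate repeatedly and evaluate at the center.
f(5) = ln(5)
f′(5) = 1/5
f′′(5) = -1/25
f′′′(5) = 2/125
f^(4)(5) = -6/625
f^(5)(5) = 24/3125
f^(6)(5) = -24/3125
Then c_k = f^(k)(5)/k! gives each Taylor coefficient.

-(x - 5)^6/93750 + (x - 5)^5/15625 - (x - 5)^4/2500 + (x - 5)^3/375 - (x - 5)^2/50 + (x - 5)/5 + ln(5)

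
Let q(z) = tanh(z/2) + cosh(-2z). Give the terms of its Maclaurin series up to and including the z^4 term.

2*z^4/3 - z^3/24 + 2*z^2 + z/2 + 1

Expand each term separately and add.
q(0) = 1
q′(0) = 1/2
q′′(0) = 4
q′′′(0) = -1/4
q^(4)(0) = 16
Dividing each by k! gives the coefficients c_0, ..., c_4.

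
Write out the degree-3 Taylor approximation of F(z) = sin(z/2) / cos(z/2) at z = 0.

Write the quotient as an unknown series and match coefficients against numerator = denominator · series.
F(0) = 0
F′(0) = 1/2
F′′(0) = 0
F′′′(0) = 1/4
The Taylor polynomial is Σ F^(k)(0)/k! · z^k.

z^3/24 + z/2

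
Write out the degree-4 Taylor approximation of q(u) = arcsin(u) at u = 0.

[u^0] = 0;  [u^1] = 1;  [u^2] = 0;  [u^3] = 1/6;  [u^4] = 0.

u^3/6 + u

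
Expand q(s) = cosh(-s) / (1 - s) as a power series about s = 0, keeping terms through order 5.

37*s^5/24 + 37*s^4/24 + 3*s^3/2 + 3*s^2/2 + s + 1

Take the Cauchy product of the two expansions.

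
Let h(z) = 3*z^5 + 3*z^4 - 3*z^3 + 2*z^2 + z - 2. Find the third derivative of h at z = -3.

1386

The coefficient of (z + 3)^3 in the expansion is 231, so h′′′(-3) = 3! * (231) = 1386.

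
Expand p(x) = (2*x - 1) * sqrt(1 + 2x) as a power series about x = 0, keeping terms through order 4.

13*x^4/8 - 3*x^3/2 + 5*x^2/2 + x - 1

Distribute the polynomial across the series and collect like powers.
p(0) = -1
p′(0) = 1
p′′(0) = 5
p′′′(0) = -9
p^(4)(0) = 39
Then c_k = p^(k)(0)/k! gives each Taylor coefficient.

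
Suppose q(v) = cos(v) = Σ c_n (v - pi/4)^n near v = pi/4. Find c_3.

q(pi/4) = sqrt(2)/2
q′(pi/4) = -sqrt(2)/2
q′′(pi/4) = -sqrt(2)/2
q′′′(pi/4) = sqrt(2)/2
So c_3 = q′′′(pi/4)/3! = sqrt(2)/12.

sqrt(2)/12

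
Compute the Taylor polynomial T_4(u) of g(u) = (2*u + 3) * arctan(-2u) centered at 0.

16*u^4/3 + 8*u^3 - 4*u^2 - 6*u

Distribute the polynomial across the series and collect like powers.
g(0) = 0
g′(0) = -6
g′′(0) = -8
g′′′(0) = 48
g^(4)(0) = 128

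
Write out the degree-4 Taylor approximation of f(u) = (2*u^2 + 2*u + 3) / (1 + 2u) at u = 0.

Multiply each power in the prefactor through the base expansion.
f(0) = 3
f′(0) = -4
f′′(0) = 20
f′′′(0) = -120
f^(4)(0) = 960

40*u^4 - 20*u^3 + 10*u^2 - 4*u + 3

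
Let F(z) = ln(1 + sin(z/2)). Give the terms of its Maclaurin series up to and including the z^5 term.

Compose series: expand the inner function first, then feed it into the outer expansion.
[z^0] = 0;  [z^1] = 1/2;  [z^2] = -1/8;  [z^3] = 1/48;  [z^4] = -1/192;  [z^5] = 1/768.

z^5/768 - z^4/192 + z^3/48 - z^2/8 + z/2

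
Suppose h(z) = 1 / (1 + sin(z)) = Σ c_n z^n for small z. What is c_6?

17/45

Write 1/(1+u) = 1 - u + u^2 - u^3 + ... and substitute the series for u.
[z^0] = 1;  [z^1] = -1;  [z^2] = 1;  [z^3] = -5/6;  [z^4] = 2/3;  [z^5] = -61/120;  [z^6] = 17/45.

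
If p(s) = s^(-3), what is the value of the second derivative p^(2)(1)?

From the series, [(s - 1)^2] p = 6; multiply by 2! = 2 to get 12.

12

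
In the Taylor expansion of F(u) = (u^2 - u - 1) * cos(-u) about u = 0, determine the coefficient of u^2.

3/2

Multiply each power in the prefactor through the base expansion.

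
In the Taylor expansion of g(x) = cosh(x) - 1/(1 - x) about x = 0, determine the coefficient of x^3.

-1

Add the two expansions coefficient-wise.
[x^0] = 0;  [x^1] = -1;  [x^2] = -1/2;  [x^3] = -1.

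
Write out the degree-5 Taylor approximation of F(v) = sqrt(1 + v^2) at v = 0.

-v^4/8 + v^2/2 + 1

Compute the successive derivatives at the expansion point and divide by k!.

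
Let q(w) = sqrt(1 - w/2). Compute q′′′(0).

From the series, [w^3] q = -1/128; multiply by 3! = 6 to get -3/64.

-3/64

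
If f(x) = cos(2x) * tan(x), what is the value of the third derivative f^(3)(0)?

-10

Multiply the two series term by term and collect like powers.
The coefficient of x^3 in the expansion is -5/3, so f′′′(0) = 3! * (-5/3) = -10.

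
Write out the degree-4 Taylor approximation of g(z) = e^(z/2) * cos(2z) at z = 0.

161*z^4/384 - 47*z^3/48 - 15*z^2/8 + z/2 + 1

Expand each factor separately, then convolve coefficients.
[z^0] = 1;  [z^1] = 1/2;  [z^2] = -15/8;  [z^3] = -47/48;  [z^4] = 161/384.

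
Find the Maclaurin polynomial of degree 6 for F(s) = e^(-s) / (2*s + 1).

Expand 1/(denominator) as a geometric series and multiply by the numerator's series.
F(0) = 1
F′(0) = -3
F′′(0) = 13
F′′′(0) = -79
F^(4)(0) = 633
F^(5)(0) = -6331
F^(6)(0) = 75973

75973*s^6/720 - 6331*s^5/120 + 211*s^4/8 - 79*s^3/6 + 13*s^2/2 - 3*s + 1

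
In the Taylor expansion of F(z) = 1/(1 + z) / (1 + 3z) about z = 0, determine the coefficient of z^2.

Write out both Maclaurin series and multiply, keeping only the needed powers.
F(0) = 1
F′(0) = -4
F′′(0) = 26
The Taylor polynomial is Σ F^(k)(0)/k! · z^k.

13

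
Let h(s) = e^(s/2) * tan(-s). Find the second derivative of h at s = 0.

Take the Cauchy product of the two expansions.
The coefficient of s^2 in the expansion is -1/2, so h′′(0) = 2! * (-1/2) = -1.

-1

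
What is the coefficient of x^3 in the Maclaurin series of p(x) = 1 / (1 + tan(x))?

Write 1/(1+u) = 1 - u + u^2 - u^3 + ... and substitute the series for u.
p(0) = 1
p′(0) = -1
p′′(0) = 2
p′′′(0) = -8
So c_3 = p′′′(0)/3! = -4/3.

-4/3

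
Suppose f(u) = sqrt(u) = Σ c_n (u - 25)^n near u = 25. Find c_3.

Apply the Taylor formula c_k = f^(k)(a)/k!.
[(u - 25)^0] = 5;  [(u - 25)^1] = 1/10;  [(u - 25)^2] = -1/1000;  [(u - 25)^3] = 1/50000.
So c_3 = f′′′(25)/3! = 1/50000.

1/50000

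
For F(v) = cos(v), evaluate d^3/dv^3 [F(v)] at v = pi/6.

Compute the successive derivatives at the expansion point and divide by k!.
The coefficient of (v - pi/6)^3 in the expansion is 1/12, so F′′′(pi/6) = 3! * (1/12) = 1/2.

1/2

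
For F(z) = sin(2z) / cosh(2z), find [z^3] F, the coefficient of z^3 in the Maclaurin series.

-16/3

Invert the denominator's series and multiply.
F(0) = 0
F′(0) = 2
F′′(0) = 0
F′′′(0) = -32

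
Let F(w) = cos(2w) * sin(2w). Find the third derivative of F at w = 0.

Take the Cauchy product of the two expansions.
From the series, [w^3] F = -16/3; multiply by 3! = 6 to get -32.

-32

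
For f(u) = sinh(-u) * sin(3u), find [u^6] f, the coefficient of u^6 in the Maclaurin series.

-13/10

Write out both Maclaurin series and multiply, keeping only the needed powers.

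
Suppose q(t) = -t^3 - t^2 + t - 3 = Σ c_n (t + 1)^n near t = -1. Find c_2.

[(t + 1)^0] = -4;  [(t + 1)^1] = 0;  [(t + 1)^2] = 2.
So c_2 = q′′(-1)/2! = 2.

2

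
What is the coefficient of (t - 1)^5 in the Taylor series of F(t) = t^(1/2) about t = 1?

7/256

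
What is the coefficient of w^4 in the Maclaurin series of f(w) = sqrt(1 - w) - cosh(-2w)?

Add the two expansions coefficient-wise.
f(0) = 0
f′(0) = -1/2
f′′(0) = -17/4
f′′′(0) = -3/8
f^(4)(0) = -271/16
So c_4 = f^(4)(0)/4! = -271/384.

-271/384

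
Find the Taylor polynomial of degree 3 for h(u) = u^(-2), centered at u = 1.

-4*(u - 1)^3 + 3*(u - 1)^2 - 2*(u - 1) + 1

h(1) = 1
h′(1) = -2
h′′(1) = 6
h′′′(1) = -24
Dividing each by k! gives the coefficients c_0, ..., c_3.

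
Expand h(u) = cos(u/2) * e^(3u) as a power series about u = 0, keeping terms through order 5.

941*u^5/640 + 1081*u^4/384 + 33*u^3/8 + 35*u^2/8 + 3*u + 1

Write out both Maclaurin series and multiply, keeping only the needed powers.
h(0) = 1
h′(0) = 3
h′′(0) = 35/4
h′′′(0) = 99/4
h^(4)(0) = 1081/16
h^(5)(0) = 2823/16
Then c_k = h^(k)(0)/k! gives each Taylor coefficient.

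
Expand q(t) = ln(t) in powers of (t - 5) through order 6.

-(t - 5)^6/93750 + (t - 5)^5/15625 - (t - 5)^4/2500 + (t - 5)^3/375 - (t - 5)^2/50 + (t - 5)/5 + ln(5)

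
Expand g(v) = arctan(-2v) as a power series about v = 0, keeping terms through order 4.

8*v^3/3 - 2*v

g(0) = 0
g′(0) = -2
g′′(0) = 0
g′′′(0) = 16
g^(4)(0) = 0
The Taylor polynomial is Σ g^(k)(0)/k! · v^k.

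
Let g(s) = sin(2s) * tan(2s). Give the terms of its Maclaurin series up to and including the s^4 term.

Write out both Maclaurin series and multiply, keeping only the needed powers.
g(0) = 0
g′(0) = 0
g′′(0) = 8
g′′′(0) = 0
g^(4)(0) = 64
Dividing each by k! gives the coefficients c_0, ..., c_4.

8*s^4/3 + 4*s^2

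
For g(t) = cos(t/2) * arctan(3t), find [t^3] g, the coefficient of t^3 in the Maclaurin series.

-75/8

Take the Cauchy product of the two expansions.
So c_3 = g′′′(0)/3! = -75/8.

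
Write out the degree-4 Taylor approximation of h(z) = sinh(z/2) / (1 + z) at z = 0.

-25*z^4/48 + 25*z^3/48 - z^2/2 + z/2

Write out both Maclaurin series and multiply, keeping only the needed powers.
h(0) = 0
h′(0) = 1/2
h′′(0) = -1
h′′′(0) = 25/8
h^(4)(0) = -25/2
Dividing each by k! gives the coefficients c_0, ..., c_4.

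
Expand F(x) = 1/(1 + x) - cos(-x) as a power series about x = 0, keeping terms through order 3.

Expand each term separately and add.
F(0) = 0
F′(0) = -1
F′′(0) = 3
F′′′(0) = -6

-x^3 + 3*x^2/2 - x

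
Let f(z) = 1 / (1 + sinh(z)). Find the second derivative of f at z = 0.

Write 1/(1+u) = 1 - u + u^2 - u^3 + ... and substitute the series for u.
The coefficient of z^2 in the expansion is 1, so f′′(0) = 2! * (1) = 2.

2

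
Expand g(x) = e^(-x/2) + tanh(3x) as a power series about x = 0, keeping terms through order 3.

-433*x^3/48 + x^2/8 + 5*x/2 + 1

Add the two expansions coefficient-wise.
[x^0] = 1;  [x^1] = 5/2;  [x^2] = 1/8;  [x^3] = -433/48.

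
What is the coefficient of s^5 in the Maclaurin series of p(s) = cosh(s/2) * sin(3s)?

941/640

Expand each factor separately, then convolve coefficients.
[s^0] = 0;  [s^1] = 3;  [s^2] = 0;  [s^3] = -33/8;  [s^4] = 0;  [s^5] = 941/640.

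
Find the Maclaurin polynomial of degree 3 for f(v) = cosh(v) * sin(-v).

Take the Cauchy product of the two expansions.
[v^0] = 0;  [v^1] = -1;  [v^2] = 0;  [v^3] = -1/3.

-v^3/3 - v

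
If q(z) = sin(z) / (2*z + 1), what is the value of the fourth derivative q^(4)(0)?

-184

Multiply the numerator's expansion by the denominator's geometric series.
From the series, [z^4] q = -23/3; multiply by 4! = 24 to get -184.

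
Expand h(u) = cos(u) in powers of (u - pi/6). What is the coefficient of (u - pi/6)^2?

-sqrt(3)/4

[(u - pi/6)^0] = sqrt(3)/2;  [(u - pi/6)^1] = -1/2;  [(u - pi/6)^2] = -sqrt(3)/4.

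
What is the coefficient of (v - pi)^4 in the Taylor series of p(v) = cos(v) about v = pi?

-1/24

[(v - pi)^0] = -1;  [(v - pi)^1] = 0;  [(v - pi)^2] = 1/2;  [(v - pi)^3] = 0;  [(v - pi)^4] = -1/24.
So c_4 = p^(4)(pi)/4! = -1/24.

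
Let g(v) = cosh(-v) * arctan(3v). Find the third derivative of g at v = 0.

Write out both Maclaurin series and multiply, keeping only the needed powers.
The coefficient of v^3 in the expansion is -15/2, so g′′′(0) = 3! * (-15/2) = -45.

-45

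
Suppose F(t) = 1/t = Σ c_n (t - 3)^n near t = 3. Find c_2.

1/27

Apply the Taylor formula c_k = f^(k)(a)/k!.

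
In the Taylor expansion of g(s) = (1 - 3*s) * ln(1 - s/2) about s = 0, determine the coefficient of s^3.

Shift and add copies of the series according to the polynomial's terms.
g(0) = 0
g′(0) = -1/2
g′′(0) = 11/4
g′′′(0) = 2
Dividing each by k! gives the coefficients c_0, ..., c_3.

1/3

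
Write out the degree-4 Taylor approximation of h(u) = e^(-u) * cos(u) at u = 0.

Write out both Maclaurin series and multiply, keeping only the needed powers.
[u^0] = 1;  [u^1] = -1;  [u^2] = 0;  [u^3] = 1/3;  [u^4] = -1/6.

-u^4/6 + u^3/3 - u + 1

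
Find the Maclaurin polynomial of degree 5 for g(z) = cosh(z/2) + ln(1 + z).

z^5/5 - 95*z^4/384 + z^3/3 - 3*z^2/8 + z + 1

Combine the two series term by term.
g(0) = 1
g′(0) = 1
g′′(0) = -3/4
g′′′(0) = 2
g^(4)(0) = -95/16
g^(5)(0) = 24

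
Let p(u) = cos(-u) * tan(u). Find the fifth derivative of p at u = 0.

1

Take the Cauchy product of the two expansions.
The coefficient of u^5 in the expansion is 1/120, so p^(5)(0) = 5! * (1/120) = 1.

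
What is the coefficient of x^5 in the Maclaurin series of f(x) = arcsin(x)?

3/40

f(0) = 0
f′(0) = 1
f′′(0) = 0
f′′′(0) = 1
f^(4)(0) = 0
f^(5)(0) = 9
So c_5 = f^(5)(0)/5! = 3/40.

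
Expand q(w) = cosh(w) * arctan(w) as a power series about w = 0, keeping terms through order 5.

3*w^5/40 + w^3/6 + w

Take the Cauchy product of the two expansions.
q(0) = 0
q′(0) = 1
q′′(0) = 0
q′′′(0) = 1
q^(4)(0) = 0
q^(5)(0) = 9
Dividing each by k! gives the coefficients c_0, ..., c_5.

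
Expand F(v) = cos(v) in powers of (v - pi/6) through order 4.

Compute the successive derivatives at the expansion point and divide by k!.
F(pi/6) = sqrt(3)/2
F′(pi/6) = -1/2
F′′(pi/6) = -sqrt(3)/2
F′′′(pi/6) = 1/2
F^(4)(pi/6) = sqrt(3)/2
The Taylor polynomial is Σ F^(k)(pi/6)/k! · (v - pi/6)^k.

sqrt(3)*(v - pi/6)^4/48 + (v - pi/6)^3/12 - sqrt(3)*(v - pi/6)^2/4 - (v - pi/6)/2 + sqrt(3)/2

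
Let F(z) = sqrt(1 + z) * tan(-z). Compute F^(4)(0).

-11/2

Multiply the two series term by term and collect like powers.
The coefficient of z^4 in the expansion is -11/48, so F^(4)(0) = 4! * (-11/48) = -11/2.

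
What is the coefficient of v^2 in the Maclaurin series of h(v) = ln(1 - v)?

h(0) = 0
h′(0) = -1
h′′(0) = -1

-1/2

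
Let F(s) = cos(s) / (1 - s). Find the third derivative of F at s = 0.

3

Expand each factor separately, then convolve coefficients.
The coefficient of s^3 in the expansion is 1/2, so F′′′(0) = 3! * (1/2) = 3.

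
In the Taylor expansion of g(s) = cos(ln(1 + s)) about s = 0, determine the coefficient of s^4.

-5/12

Substitute the inner expansion into the outer series and collect powers.
[s^0] = 1;  [s^1] = 0;  [s^2] = -1/2;  [s^3] = 1/2;  [s^4] = -5/12.
So c_4 = g^(4)(0)/4! = -5/12.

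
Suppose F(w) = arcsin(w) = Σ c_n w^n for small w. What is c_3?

1/6

Differentiate repeatedly and evaluate at the center.
F(0) = 0
F′(0) = 1
F′′(0) = 0
F′′′(0) = 1
Dividing each by k! gives the coefficients c_0, ..., c_3.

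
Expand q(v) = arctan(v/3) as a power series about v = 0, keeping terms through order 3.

q(0) = 0
q′(0) = 1/3
q′′(0) = 0
q′′′(0) = -2/27

-v^3/81 + v/3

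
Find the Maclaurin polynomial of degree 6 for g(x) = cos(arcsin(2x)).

Plug the Maclaurin series of the inner function into that of the outer and collect terms.
g(0) = 1
g′(0) = 0
g′′(0) = -4
g′′′(0) = 0
g^(4)(0) = -48
g^(5)(0) = 0
g^(6)(0) = -2880
The Taylor polynomial is Σ g^(k)(0)/k! · x^k.

-4*x^6 - 2*x^4 - 2*x^2 + 1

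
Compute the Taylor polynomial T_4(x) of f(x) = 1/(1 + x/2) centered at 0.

x^4/16 - x^3/8 + x^2/4 - x/2 + 1

f(0) = 1
f′(0) = -1/2
f′′(0) = 1/2
f′′′(0) = -3/4
f^(4)(0) = 3/2
The Taylor polynomial is Σ f^(k)(0)/k! · x^k.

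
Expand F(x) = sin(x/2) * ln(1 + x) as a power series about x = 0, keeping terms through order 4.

7*x^4/48 - x^3/4 + x^2/2

Multiply the two series term by term and collect like powers.
F(0) = 0
F′(0) = 0
F′′(0) = 1
F′′′(0) = -3/2
F^(4)(0) = 7/2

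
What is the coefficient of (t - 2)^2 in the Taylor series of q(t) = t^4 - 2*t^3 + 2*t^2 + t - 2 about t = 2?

q(2) = 8
q′(2) = 17
q′′(2) = 28

14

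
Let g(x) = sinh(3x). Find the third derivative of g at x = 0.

Use the known series and substitute for the argument.
The coefficient of x^3 in the expansion is 9/2, so g′′′(0) = 3! * (9/2) = 27.

27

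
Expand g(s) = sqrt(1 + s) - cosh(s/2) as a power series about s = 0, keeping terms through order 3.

Combine the two series term by term.
[s^0] = 0;  [s^1] = 1/2;  [s^2] = -1/4;  [s^3] = 1/16.

s^3/16 - s^2/4 + s/2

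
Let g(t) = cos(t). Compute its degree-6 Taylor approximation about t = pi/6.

-sqrt(3)*(t - pi/6)^6/1440 - (t - pi/6)^5/240 + sqrt(3)*(t - pi/6)^4/48 + (t - pi/6)^3/12 - sqrt(3)*(t - pi/6)^2/4 - (t - pi/6)/2 + sqrt(3)/2

[(t - pi/6)^0] = sqrt(3)/2;  [(t - pi/6)^1] = -1/2;  [(t - pi/6)^2] = -sqrt(3)/4;  [(t - pi/6)^3] = 1/12;  [(t - pi/6)^4] = sqrt(3)/48;  [(t - pi/6)^5] = -1/240;  [(t - pi/6)^6] = -sqrt(3)/1440.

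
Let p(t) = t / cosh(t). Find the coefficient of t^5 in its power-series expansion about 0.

Divide the numerator series by the denominator series (power-series long division).
[t^0] = 0;  [t^1] = 1;  [t^2] = 0;  [t^3] = -1/2;  [t^4] = 0;  [t^5] = 5/24.
So c_5 = p^(5)(0)/5! = 5/24.

5/24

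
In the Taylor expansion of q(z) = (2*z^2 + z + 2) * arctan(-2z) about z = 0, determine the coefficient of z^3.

Multiply each power in the prefactor through the base expansion.
q(0) = 0
q′(0) = -4
q′′(0) = -4
q′′′(0) = 8
So c_3 = q′′′(0)/3! = 4/3.

4/3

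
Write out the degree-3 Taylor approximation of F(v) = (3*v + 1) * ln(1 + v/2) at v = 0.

Shift and add copies of the series according to the polynomial's terms.
F(0) = 0
F′(0) = 1/2
F′′(0) = 11/4
F′′′(0) = -2
The Taylor polynomial is Σ F^(k)(0)/k! · v^k.

-v^3/3 + 11*v^2/8 + v/2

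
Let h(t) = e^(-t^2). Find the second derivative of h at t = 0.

-2

The coefficient of t^2 in the expansion is -1, so h′′(0) = 2! * (-1) = -2.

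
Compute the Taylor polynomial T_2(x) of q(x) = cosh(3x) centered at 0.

9*x^2/2 + 1

q(0) = 1
q′(0) = 0
q′′(0) = 9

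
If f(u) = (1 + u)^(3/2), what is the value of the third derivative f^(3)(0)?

Apply the Taylor formula c_k = f^(k)(a)/k!.
The coefficient of u^3 in the expansion is -1/16, so f′′′(0) = 3! * (-1/16) = -3/8.

-3/8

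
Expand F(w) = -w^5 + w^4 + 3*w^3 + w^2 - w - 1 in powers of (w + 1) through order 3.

-11*(w + 1)^3 + 8*(w + 1)^2 - 3*(w + 1)

Compute the successive derivatives at the expansion point and divide by k!.
F(-1) = 0
F′(-1) = -3
F′′(-1) = 16
F′′′(-1) = -66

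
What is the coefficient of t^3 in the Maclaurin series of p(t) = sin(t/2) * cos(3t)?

-109/48

Multiply the two series term by term and collect like powers.
So c_3 = p′′′(0)/3! = -109/48.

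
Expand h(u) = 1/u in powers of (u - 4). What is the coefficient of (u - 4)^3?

Differentiate repeatedly and evaluate at the center.
[(u - 4)^0] = 1/4;  [(u - 4)^1] = -1/16;  [(u - 4)^2] = 1/64;  [(u - 4)^3] = -1/256.
So c_3 = h′′′(4)/3! = -1/256.

-1/256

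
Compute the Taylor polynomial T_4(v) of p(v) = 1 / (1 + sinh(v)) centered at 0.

Expand as Σ (-1)^k u^k with u equal to the inner function's series.
p(0) = 1
p′(0) = -1
p′′(0) = 2
p′′′(0) = -7
p^(4)(0) = 32
Then c_k = p^(k)(0)/k! gives each Taylor coefficient.

4*v^4/3 - 7*v^3/6 + v^2 - v + 1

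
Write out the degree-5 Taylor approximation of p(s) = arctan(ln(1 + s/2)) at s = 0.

-11*s^5/1920 + s^4/64 - s^2/8 + s/2

Plug the Maclaurin series of the inner function into that of the outer and collect terms.
[s^0] = 0;  [s^1] = 1/2;  [s^2] = -1/8;  [s^3] = 0;  [s^4] = 1/64;  [s^5] = -11/1920.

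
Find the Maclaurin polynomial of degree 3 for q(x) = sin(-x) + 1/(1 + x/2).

x^3/24 + x^2/4 - 3*x/2 + 1

Expand each term separately and add.
q(0) = 1
q′(0) = -3/2
q′′(0) = 1/2
q′′′(0) = 1/4
Dividing each by k! gives the coefficients c_0, ..., c_3.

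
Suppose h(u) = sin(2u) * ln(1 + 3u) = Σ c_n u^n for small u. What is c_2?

6

Take the Cauchy product of the two expansions.
h(0) = 0
h′(0) = 0
h′′(0) = 12
So c_2 = h′′(0)/2! = 6.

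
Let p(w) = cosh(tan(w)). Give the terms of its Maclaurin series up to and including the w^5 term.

Compose series: expand the inner function first, then feed it into the outer expansion.
p(0) = 1
p′(0) = 0
p′′(0) = 1
p′′′(0) = 0
p^(4)(0) = 9
p^(5)(0) = 0
The Taylor polynomial is Σ p^(k)(0)/k! · w^k.

3*w^4/8 + w^2/2 + 1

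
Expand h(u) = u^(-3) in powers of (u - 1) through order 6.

28*(u - 1)^6 - 21*(u - 1)^5 + 15*(u - 1)^4 - 10*(u - 1)^3 + 6*(u - 1)^2 - 3*(u - 1) + 1

[(u - 1)^0] = 1;  [(u - 1)^1] = -3;  [(u - 1)^2] = 6;  [(u - 1)^3] = -10;  [(u - 1)^4] = 15;  [(u - 1)^5] = -21;  [(u - 1)^6] = 28.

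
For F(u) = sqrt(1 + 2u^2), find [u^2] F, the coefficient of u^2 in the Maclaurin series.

Differentiate repeatedly and evaluate at the center.
[u^0] = 1;  [u^1] = 0;  [u^2] = 1.
So c_2 = F′′(0)/2! = 1.

1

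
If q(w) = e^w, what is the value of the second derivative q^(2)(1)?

The coefficient of (w - 1)^2 in the expansion is e/2, so q′′(1) = 2! * (e/2) = e.

e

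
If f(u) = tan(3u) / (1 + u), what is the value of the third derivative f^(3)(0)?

Take the Cauchy product of the two expansions.
The coefficient of u^3 in the expansion is 12, so f′′′(0) = 3! * (12) = 72.

72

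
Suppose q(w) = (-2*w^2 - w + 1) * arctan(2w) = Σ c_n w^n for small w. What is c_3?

-20/3

Multiply each power in the prefactor through the base expansion.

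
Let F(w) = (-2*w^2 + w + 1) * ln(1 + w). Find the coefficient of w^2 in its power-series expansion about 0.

Distribute the polynomial across the series and collect like powers.
[w^0] = 0;  [w^1] = 1;  [w^2] = 1/2.
So c_2 = F′′(0)/2! = 1/2.

1/2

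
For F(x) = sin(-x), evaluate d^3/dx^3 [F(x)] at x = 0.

The coefficient of x^3 in the expansion is 1/6, so F′′′(0) = 3! * (1/6) = 1.

1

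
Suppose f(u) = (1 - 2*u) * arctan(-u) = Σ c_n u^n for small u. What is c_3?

1/3

Multiply each power in the prefactor through the base expansion.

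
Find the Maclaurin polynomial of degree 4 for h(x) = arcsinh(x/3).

-x^3/162 + x/3

h(0) = 0
h′(0) = 1/3
h′′(0) = 0
h′′′(0) = -1/27
h^(4)(0) = 0
Then c_k = h^(k)(0)/k! gives each Taylor coefficient.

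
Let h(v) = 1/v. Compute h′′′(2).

-3/8

The coefficient of (v - 2)^3 in the expansion is -1/16, so h′′′(2) = 3! * (-1/16) = -3/8.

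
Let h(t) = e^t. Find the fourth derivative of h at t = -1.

e^(-1)

The coefficient of (t + 1)^4 in the expansion is e^(-1)/24, so h^(4)(-1) = 4! * (e^(-1)/24) = e^(-1).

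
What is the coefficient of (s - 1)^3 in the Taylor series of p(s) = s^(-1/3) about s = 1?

-14/81

[(s - 1)^0] = 1;  [(s - 1)^1] = -1/3;  [(s - 1)^2] = 2/9;  [(s - 1)^3] = -14/81.
So c_3 = p′′′(1)/3! = -14/81.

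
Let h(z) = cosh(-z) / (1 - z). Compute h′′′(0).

9

Expand each factor separately, then convolve coefficients.
The coefficient of z^3 in the expansion is 3/2, so h′′′(0) = 3! * (3/2) = 9.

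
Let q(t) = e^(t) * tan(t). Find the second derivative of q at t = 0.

2

Expand each factor separately, then convolve coefficients.
The coefficient of t^2 in the expansion is 1, so q′′(0) = 2! * (1) = 2.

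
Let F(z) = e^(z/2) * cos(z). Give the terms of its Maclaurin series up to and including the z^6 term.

13*z^6/5120 + 41*z^5/3840 - 7*z^4/384 - 11*z^3/48 - 3*z^2/8 + z/2 + 1

Write out both Maclaurin series and multiply, keeping only the needed powers.
F(0) = 1
F′(0) = 1/2
F′′(0) = -3/4
F′′′(0) = -11/8
F^(4)(0) = -7/16
F^(5)(0) = 41/32
F^(6)(0) = 117/64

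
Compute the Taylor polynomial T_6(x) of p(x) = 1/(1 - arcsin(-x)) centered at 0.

Let u equal the inner series; expand the outer function in u and truncate.
[x^0] = 1;  [x^1] = -1;  [x^2] = 1;  [x^3] = -7/6;  [x^4] = 4/3;  [x^5] = -63/40;  [x^6] = 83/45.

83*x^6/45 - 63*x^5/40 + 4*x^4/3 - 7*x^3/6 + x^2 - x + 1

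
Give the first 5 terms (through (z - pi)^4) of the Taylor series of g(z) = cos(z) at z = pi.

Differentiate repeatedly and evaluate at the center.
g(pi) = -1
g′(pi) = 0
g′′(pi) = 1
g′′′(pi) = 0
g^(4)(pi) = -1

-(z - pi)^4/24 + (z - pi)^2/2 - 1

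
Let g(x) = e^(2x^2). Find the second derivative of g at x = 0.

From the series, [x^2] g = 2; multiply by 2! = 2 to get 4.

4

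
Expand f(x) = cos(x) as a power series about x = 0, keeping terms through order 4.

x^4/24 - x^2/2 + 1

f(0) = 1
f′(0) = 0
f′′(0) = -1
f′′′(0) = 0
f^(4)(0) = 1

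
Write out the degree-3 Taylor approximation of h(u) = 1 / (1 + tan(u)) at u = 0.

-4*u^3/3 + u^2 - u + 1

Expand as Σ (-1)^k u^k with u equal to the inner function's series.
[u^0] = 1;  [u^1] = -1;  [u^2] = 1;  [u^3] = -4/3.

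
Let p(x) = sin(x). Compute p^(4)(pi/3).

sqrt(3)/2

The coefficient of (x - pi/3)^4 in the expansion is sqrt(3)/48, so p^(4)(pi/3) = 4! * (sqrt(3)/48) = sqrt(3)/2.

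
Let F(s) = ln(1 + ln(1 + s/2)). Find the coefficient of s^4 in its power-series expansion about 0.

-35/384

Let u equal the inner series; expand the outer function in u and truncate.
So c_4 = F^(4)(0)/4! = -35/384.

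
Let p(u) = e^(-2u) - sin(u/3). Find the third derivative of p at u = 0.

-215/27

Combine the two series term by term.
From the series, [u^3] p = -215/162; multiply by 3! = 6 to get -215/27.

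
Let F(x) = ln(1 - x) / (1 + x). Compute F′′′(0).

Take the Cauchy product of the two expansions.
The coefficient of x^3 in the expansion is -5/6, so F′′′(0) = 3! * (-5/6) = -5.

-5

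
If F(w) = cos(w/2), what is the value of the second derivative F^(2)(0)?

The coefficient of w^2 in the expansion is -1/8, so F′′(0) = 2! * (-1/8) = -1/4.

-1/4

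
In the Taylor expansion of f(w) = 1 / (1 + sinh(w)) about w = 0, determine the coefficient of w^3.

-7/6

Use the geometric series for the reciprocal, then substitute.
f(0) = 1
f′(0) = -1
f′′(0) = 2
f′′′(0) = -7
So c_3 = f′′′(0)/3! = -7/6.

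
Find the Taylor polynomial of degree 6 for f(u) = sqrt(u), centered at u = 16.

-21*(u - 16)^6/4294967296 + 7*(u - 16)^5/67108864 - 5*(u - 16)^4/2097152 + (u - 16)^3/16384 - (u - 16)^2/512 + (u - 16)/8 + 4

f(16) = 4
f′(16) = 1/8
f′′(16) = -1/256
f′′′(16) = 3/8192
f^(4)(16) = -15/262144
f^(5)(16) = 105/8388608
f^(6)(16) = -945/268435456
Then c_k = f^(k)(16)/k! gives each Taylor coefficient.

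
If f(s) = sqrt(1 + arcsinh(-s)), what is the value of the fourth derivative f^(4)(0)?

Let u equal the inner series; expand the outer function in u and truncate.
The coefficient of s^4 in the expansion is 1/384, so f^(4)(0) = 4! * (1/384) = 1/16.

1/16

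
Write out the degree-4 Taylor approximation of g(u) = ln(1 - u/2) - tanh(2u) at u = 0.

Add the two expansions coefficient-wise.
[u^0] = 0;  [u^1] = -5/2;  [u^2] = -1/8;  [u^3] = 21/8;  [u^4] = -1/64.

-u^4/64 + 21*u^3/8 - u^2/8 - 5*u/2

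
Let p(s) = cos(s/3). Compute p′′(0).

-1/9

The coefficient of s^2 in the expansion is -1/18, so p′′(0) = 2! * (-1/18) = -1/9.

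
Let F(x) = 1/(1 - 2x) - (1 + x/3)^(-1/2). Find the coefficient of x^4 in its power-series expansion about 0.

165853/10368

Expand each term separately and add.
F(0) = 0
F′(0) = 13/6
F′′(0) = 95/12
F′′′(0) = 3461/72
F^(4)(0) = 165853/432
Dividing each by k! gives the coefficients c_0, ..., c_4.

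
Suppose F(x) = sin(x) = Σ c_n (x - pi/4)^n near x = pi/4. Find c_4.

F(pi/4) = sqrt(2)/2
F′(pi/4) = sqrt(2)/2
F′′(pi/4) = -sqrt(2)/2
F′′′(pi/4) = -sqrt(2)/2
F^(4)(pi/4) = sqrt(2)/2

sqrt(2)/48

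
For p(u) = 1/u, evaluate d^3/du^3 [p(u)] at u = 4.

-3/128

The coefficient of (u - 4)^3 in the expansion is -1/256, so p′′′(4) = 3! * (-1/256) = -3/128.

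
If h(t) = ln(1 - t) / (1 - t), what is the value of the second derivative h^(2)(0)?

Write out both Maclaurin series and multiply, keeping only the needed powers.
The coefficient of t^2 in the expansion is -3/2, so h′′(0) = 2! * (-3/2) = -3.

-3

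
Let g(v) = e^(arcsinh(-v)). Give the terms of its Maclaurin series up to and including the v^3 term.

v^2/2 - v + 1

Plug the Maclaurin series of the inner function into that of the outer and collect terms.
[v^0] = 1;  [v^1] = -1;  [v^2] = 1/2;  [v^3] = 0.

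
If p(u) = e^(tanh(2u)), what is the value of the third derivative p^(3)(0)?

Let u equal the inner series; expand the outer function in u and truncate.
From the series, [u^3] p = -4/3; multiply by 3! = 6 to get -8.

-8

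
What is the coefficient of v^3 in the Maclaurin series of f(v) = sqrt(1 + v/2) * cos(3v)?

Multiply the two series term by term and collect like powers.
f(0) = 1
f′(0) = 1/4
f′′(0) = -145/16
f′′′(0) = -429/64
The Taylor polynomial is Σ f^(k)(0)/k! · v^k.

-143/128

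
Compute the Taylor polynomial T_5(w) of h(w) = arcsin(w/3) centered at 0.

w^5/3240 + w^3/162 + w/3

[w^0] = 0;  [w^1] = 1/3;  [w^2] = 0;  [w^3] = 1/162;  [w^4] = 0;  [w^5] = 1/3240.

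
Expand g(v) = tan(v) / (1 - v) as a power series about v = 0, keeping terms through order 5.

Multiply the two series term by term and collect like powers.

22*v^5/15 + 4*v^4/3 + 4*v^3/3 + v^2 + v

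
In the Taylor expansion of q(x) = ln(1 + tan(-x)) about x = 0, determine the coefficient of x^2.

-1/2

Let u equal the inner series; expand the outer function in u and truncate.
q(0) = 0
q′(0) = -1
q′′(0) = -1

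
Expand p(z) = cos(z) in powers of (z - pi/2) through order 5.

Compute the successive derivatives at the expansion point and divide by k!.

-(z - pi/2)^5/120 + (z - pi/2)^3/6 - (z - pi/2)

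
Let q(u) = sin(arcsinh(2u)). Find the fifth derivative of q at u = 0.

Plug the Maclaurin series of the inner function into that of the outer and collect terms.
The coefficient of u^5 in the expansion is 16/3, so q^(5)(0) = 5! * (16/3) = 640.

640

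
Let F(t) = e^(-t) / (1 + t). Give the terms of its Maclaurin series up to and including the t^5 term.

Write out both Maclaurin series and multiply, keeping only the needed powers.
[t^0] = 1;  [t^1] = -2;  [t^2] = 5/2;  [t^3] = -8/3;  [t^4] = 65/24;  [t^5] = -163/60.

-163*t^5/60 + 65*t^4/24 - 8*t^3/3 + 5*t^2/2 - 2*t + 1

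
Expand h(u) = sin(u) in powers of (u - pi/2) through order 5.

Differentiate repeatedly and evaluate at the center.
h(pi/2) = 1
h′(pi/2) = 0
h′′(pi/2) = -1
h′′′(pi/2) = 0
h^(4)(pi/2) = 1
h^(5)(pi/2) = 0

(u - pi/2)^4/24 - (u - pi/2)^2/2 + 1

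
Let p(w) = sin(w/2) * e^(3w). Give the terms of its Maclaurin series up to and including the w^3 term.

107*w^3/48 + 3*w^2/2 + w/2

Expand each factor separately, then convolve coefficients.
[w^0] = 0;  [w^1] = 1/2;  [w^2] = 3/2;  [w^3] = 107/48.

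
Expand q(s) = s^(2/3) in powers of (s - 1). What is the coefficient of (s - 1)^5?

14/729

[(s - 1)^0] = 1;  [(s - 1)^1] = 2/3;  [(s - 1)^2] = -1/9;  [(s - 1)^3] = 4/81;  [(s - 1)^4] = -7/243;  [(s - 1)^5] = 14/729.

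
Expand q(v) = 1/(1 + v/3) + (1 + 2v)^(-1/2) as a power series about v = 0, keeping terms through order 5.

-15317*v^5/1944 + 2843*v^4/648 - 137*v^3/54 + 29*v^2/18 - 4*v/3 + 2

Expand each term separately and add.
q(0) = 2
q′(0) = -4/3
q′′(0) = 29/9
q′′′(0) = -137/9
q^(4)(0) = 2843/27
q^(5)(0) = -76585/81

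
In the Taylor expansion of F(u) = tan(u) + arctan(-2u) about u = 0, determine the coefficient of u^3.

Expand each term separately and add.
[u^0] = 0;  [u^1] = -1;  [u^2] = 0;  [u^3] = 3.

3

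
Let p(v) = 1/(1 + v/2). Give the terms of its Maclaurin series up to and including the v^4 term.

p(0) = 1
p′(0) = -1/2
p′′(0) = 1/2
p′′′(0) = -3/4
p^(4)(0) = 3/2

v^4/16 - v^3/8 + v^2/4 - v/2 + 1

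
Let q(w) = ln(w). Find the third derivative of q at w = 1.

The coefficient of (w - 1)^3 in the expansion is 1/3, so q′′′(1) = 3! * (1/3) = 2.

2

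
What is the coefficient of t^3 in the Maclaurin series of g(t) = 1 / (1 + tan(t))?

Use the geometric series for the reciprocal, then substitute.
[t^0] = 1;  [t^1] = -1;  [t^2] = 1;  [t^3] = -4/3.
So c_3 = g′′′(0)/3! = -4/3.

-4/3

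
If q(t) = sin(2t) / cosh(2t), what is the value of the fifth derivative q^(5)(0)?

Invert the denominator's series and multiply.
The coefficient of t^5 in the expansion is 48/5, so q^(5)(0) = 5! * (48/5) = 1152.

1152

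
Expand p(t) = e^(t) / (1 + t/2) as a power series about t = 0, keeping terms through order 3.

t^3/24 + t^2/4 + t/2 + 1

Write out both Maclaurin series and multiply, keeping only the needed powers.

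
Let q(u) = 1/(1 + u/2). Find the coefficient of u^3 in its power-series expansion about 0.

q(0) = 1
q′(0) = -1/2
q′′(0) = 1/2
q′′′(0) = -3/4
The Taylor polynomial is Σ q^(k)(0)/k! · u^k.

-1/8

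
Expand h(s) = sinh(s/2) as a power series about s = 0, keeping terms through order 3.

s^3/48 + s/2

h(0) = 0
h′(0) = 1/2
h′′(0) = 0
h′′′(0) = 1/8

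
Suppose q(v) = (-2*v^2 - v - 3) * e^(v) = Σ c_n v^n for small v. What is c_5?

-2/5

Distribute the polynomial across the series and collect like powers.
q(0) = -3
q′(0) = -4
q′′(0) = -9
q′′′(0) = -18
q^(4)(0) = -31
q^(5)(0) = -48
Then c_k = q^(k)(0)/k! gives each Taylor coefficient.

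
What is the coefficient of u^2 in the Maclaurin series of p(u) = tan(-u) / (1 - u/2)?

Write out both Maclaurin series and multiply, keeping only the needed powers.
p(0) = 0
p′(0) = -1
p′′(0) = -1

-1/2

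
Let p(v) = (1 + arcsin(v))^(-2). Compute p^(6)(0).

Plug the Maclaurin series of the inner function into that of the outer and collect terms.
The coefficient of v^6 in the expansion is 163/15, so p^(6)(0) = 6! * (163/15) = 7824.

7824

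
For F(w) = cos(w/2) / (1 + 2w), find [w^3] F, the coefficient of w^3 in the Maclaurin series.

-31/4

Multiply the two series term by term and collect like powers.
[w^0] = 1;  [w^1] = -2;  [w^2] = 31/8;  [w^3] = -31/4.
So c_3 = F′′′(0)/3! = -31/4.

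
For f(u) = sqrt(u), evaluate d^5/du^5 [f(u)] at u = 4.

105/16384

From the series, [(u - 4)^5] f = 7/131072; multiply by 5! = 120 to get 105/16384.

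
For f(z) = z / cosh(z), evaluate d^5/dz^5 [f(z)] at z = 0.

25

Invert the denominator's series and multiply.
The coefficient of z^5 in the expansion is 5/24, so f^(5)(0) = 5! * (5/24) = 25.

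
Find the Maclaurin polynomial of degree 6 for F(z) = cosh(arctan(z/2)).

29*z^6/9216 - 7*z^4/384 + z^2/8 + 1

Compose series: expand the inner function first, then feed it into the outer expansion.
F(0) = 1
F′(0) = 0
F′′(0) = 1/4
F′′′(0) = 0
F^(4)(0) = -7/16
F^(5)(0) = 0
F^(6)(0) = 145/64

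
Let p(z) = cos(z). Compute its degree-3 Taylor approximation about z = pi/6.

p(pi/6) = sqrt(3)/2
p′(pi/6) = -1/2
p′′(pi/6) = -sqrt(3)/2
p′′′(pi/6) = 1/2

(z - pi/6)^3/12 - sqrt(3)*(z - pi/6)^2/4 - (z - pi/6)/2 + sqrt(3)/2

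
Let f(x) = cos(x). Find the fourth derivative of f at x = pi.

-1

The coefficient of (x - pi)^4 in the expansion is -1/24, so f^(4)(pi) = 4! * (-1/24) = -1.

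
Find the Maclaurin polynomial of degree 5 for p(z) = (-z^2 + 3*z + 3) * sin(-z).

-23*z^5/120 + z^4/2 + 3*z^3/2 - 3*z^2 - 3*z

Shift and add copies of the series according to the polynomial's terms.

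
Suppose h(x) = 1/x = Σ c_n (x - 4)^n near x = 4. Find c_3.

h(4) = 1/4
h′(4) = -1/16
h′′(4) = 1/32
h′′′(4) = -3/128

-1/256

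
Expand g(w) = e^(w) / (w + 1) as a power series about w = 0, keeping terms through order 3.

Multiply the numerator's expansion by the denominator's geometric series.
g(0) = 1
g′(0) = 0
g′′(0) = 1
g′′′(0) = -2

-w^3/3 + w^2/2 + 1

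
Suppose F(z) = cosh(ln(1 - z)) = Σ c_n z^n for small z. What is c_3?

1/2

Plug the Maclaurin series of the inner function into that of the outer and collect terms.
[z^0] = 1;  [z^1] = 0;  [z^2] = 1/2;  [z^3] = 1/2.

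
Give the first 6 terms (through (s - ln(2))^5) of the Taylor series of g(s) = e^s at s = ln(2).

(s - ln(2))^5/60 + (s - ln(2))^4/12 + (s - ln(2))^3/3 + (s - ln(2))^2 + 2*(s - ln(2)) + 2

g(ln(2)) = 2
g′(ln(2)) = 2
g′′(ln(2)) = 2
g′′′(ln(2)) = 2
g^(4)(ln(2)) = 2
g^(5)(ln(2)) = 2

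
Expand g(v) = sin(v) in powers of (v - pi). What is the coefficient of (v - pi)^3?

1/6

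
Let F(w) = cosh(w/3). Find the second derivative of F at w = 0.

The coefficient of w^2 in the expansion is 1/18, so F′′(0) = 2! * (1/18) = 1/9.

1/9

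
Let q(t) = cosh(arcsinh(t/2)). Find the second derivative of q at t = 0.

1/4

Compose series: expand the inner function first, then feed it into the outer expansion.
The coefficient of t^2 in the expansion is 1/8, so q′′(0) = 2! * (1/8) = 1/4.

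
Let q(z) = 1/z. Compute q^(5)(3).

-40/243

The coefficient of (z - 3)^5 in the expansion is -1/729, so q^(5)(3) = 5! * (-1/729) = -40/243.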